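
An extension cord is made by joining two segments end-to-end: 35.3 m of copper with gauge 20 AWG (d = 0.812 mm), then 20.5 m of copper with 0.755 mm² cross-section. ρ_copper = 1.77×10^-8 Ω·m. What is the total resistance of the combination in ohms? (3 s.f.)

1.69 Ω

Segment 1: A = π(0.812/2 mm)² = π(4.0600e-04 m)² = 5.178e-07 m²
R₁ = ρL/A = (1.77×10^-8)(35.3)/(5.178e-07) = 1.207 Ω
Segment 2: A = 0.755 mm² = 7.550e-07 m²
R₂ = (1.77×10^-8)(20.5)/(7.550e-07) = 0.4806 Ω
R = R₁ + R₂ = 1.69 Ω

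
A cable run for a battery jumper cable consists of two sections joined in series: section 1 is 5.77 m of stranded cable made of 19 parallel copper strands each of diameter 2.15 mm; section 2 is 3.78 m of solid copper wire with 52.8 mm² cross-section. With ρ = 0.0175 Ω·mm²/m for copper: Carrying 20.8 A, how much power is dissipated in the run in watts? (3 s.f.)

ρ = 0.0175 Ω·mm²/m = 1.75×10^-8 Ω·m
Section 1: A_strand = π(1.0750e-03)² = 3.631e-06 m²; R₁ = ρL/(N·A_s) = (1.75×10^-8)(5.77)/(19×3.631e-06) = 0.001464 Ω
Section 2: A = 52.8 mm² = 5.280e-05 m²
R₂ = (1.75×10^-8)(3.78)/(5.280e-05) = 0.001253 Ω
R = R₁ + R₂ = 0.002717 Ω
P = I²R = (20.8)² × 0.002717 = 1.18 W

1.18 W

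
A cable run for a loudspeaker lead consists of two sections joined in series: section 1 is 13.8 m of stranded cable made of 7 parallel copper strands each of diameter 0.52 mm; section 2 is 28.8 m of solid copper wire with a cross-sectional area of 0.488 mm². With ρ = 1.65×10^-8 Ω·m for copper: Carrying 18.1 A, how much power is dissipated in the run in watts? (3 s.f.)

369 W

Section 1: A_strand = π(2.6000e-04)² = 2.124e-07 m²; R₁ = ρL/(N·A_s) = (1.65×10^-8)(13.8)/(7×2.124e-07) = 0.1532 Ω
Section 2: A = 0.488 mm² = 4.880e-07 m²
R₂ = (1.65×10^-8)(28.8)/(4.880e-07) = 0.9738 Ω
R = R₁ + R₂ = 1.127 Ω
P = I²R = (18.1)² × 1.127 = 369 W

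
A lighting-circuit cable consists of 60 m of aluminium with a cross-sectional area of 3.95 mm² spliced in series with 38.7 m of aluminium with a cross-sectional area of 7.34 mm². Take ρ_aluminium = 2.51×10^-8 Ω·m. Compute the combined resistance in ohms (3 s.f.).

0.514 Ω

Segment 1: A = 3.95 mm² = 3.950e-06 m²
R₁ = ρL/A = (2.51×10^-8)(60)/(3.950e-06) = 0.3813 Ω
Segment 2: A = 7.34 mm² = 7.340e-06 m²
R₂ = (2.51×10^-8)(38.7)/(7.340e-06) = 0.1323 Ω
R = R₁ + R₂ = 0.514 Ω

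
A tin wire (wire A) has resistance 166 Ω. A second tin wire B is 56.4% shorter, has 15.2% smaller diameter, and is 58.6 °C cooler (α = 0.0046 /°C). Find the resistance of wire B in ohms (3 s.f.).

R ∝ ρL/d² with ρ ∝ (1+αΔT), so R_B/R_A = (1 − 56.4/100) × (1 − 15.2/100)⁻² × (1 − 0.0046×58.6)
= 0.436 × 1.391 × 0.7304 = 0.4429
R_B = 0.4429 × 166 = 73.5 Ω

73.5 Ω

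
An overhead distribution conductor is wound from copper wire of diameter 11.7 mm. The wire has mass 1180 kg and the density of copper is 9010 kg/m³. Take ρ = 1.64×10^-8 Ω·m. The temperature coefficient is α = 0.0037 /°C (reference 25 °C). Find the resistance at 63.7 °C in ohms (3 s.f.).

0.212 Ω

A = π(d/2)² = π(5.8500e-03 m)² = 1.0751e-04 m²
L = m/(density·A) = 1180/(9010×1.0751e-04) = 1218 m
R = ρL/A = (1.64×10^-8)(1218)/(1.0751e-04) = 0.1858 Ω
R(63.7 °C) = 0.1858 × (1 + 0.0037×38.7) = 0.212 Ω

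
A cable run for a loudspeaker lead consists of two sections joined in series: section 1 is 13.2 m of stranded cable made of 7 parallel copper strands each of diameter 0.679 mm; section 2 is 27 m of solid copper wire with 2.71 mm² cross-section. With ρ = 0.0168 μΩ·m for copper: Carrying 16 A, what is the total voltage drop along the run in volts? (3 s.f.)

4.08 V

ρ = 0.0168 μΩ·m = 1.68×10^-8 Ω·m
Section 1: A_strand = π(3.3950e-04)² = 3.621e-07 m²; R₁ = ρL/(N·A_s) = (1.68×10^-8)(13.2)/(7×3.621e-07) = 0.08749 Ω
Section 2: A = 2.71 mm² = 2.710e-06 m²
R₂ = (1.68×10^-8)(27)/(2.710e-06) = 0.1674 Ω
R = R₁ + R₂ = 0.2549 Ω
V = IR = 16 × 0.2549 = 4.08 V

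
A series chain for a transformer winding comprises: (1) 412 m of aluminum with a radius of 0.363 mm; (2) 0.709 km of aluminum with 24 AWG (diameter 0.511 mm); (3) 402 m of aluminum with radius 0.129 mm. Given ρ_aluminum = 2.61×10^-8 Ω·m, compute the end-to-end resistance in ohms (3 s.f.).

Seg 1: A = πr² = π(3.6300e-04 m)² = 4.140e-07 m²
R_1 = (2.61×10^-8)(412)/(4.140e-07) = 25.98 Ω
Seg 2: A = π(0.511/2 mm)² = π(2.5550e-04 m)² = 2.051e-07 m²
R_2 = (2.61×10^-8)(709)/(2.051e-07) = 90.23 Ω
Seg 3: A = πr² = π(1.2900e-04 m)² = 5.228e-08 m²
R_3 = (2.61×10^-8)(402)/(5.228e-08) = 200.7 Ω
R_total = R_1 + R_2 + R_3 = 317 Ω

317 Ω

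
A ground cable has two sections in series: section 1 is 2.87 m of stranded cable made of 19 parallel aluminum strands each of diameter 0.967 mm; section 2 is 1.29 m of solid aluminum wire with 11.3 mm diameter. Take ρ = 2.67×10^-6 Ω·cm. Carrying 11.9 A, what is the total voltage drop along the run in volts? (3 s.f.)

ρ = 2.67×10^-6 Ω·cm = 2.67×10^-8 Ω·m
Section 1: A_strand = π(4.8350e-04)² = 7.344e-07 m²; R₁ = ρL/(N·A_s) = (2.67×10^-8)(2.87)/(19×7.344e-07) = 0.005492 Ω
Section 2: A = π(d/2)² = π(5.6500e-03 m)² = 1.003e-04 m²
R₂ = (2.67×10^-8)(1.29)/(1.003e-04) = 3.434×10^-4 Ω
R = R₁ + R₂ = 0.005835 Ω
V = IR = 11.9 × 0.005835 = 0.0694 V

0.0694 V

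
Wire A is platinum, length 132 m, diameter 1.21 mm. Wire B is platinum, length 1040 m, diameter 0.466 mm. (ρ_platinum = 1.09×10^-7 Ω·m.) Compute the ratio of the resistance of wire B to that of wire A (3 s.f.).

53.1

R ∝ ρL/d², so R_B/R_A = (L_B/L_A) × (d_A/d_B)²
= (1040/132) × (1.21/0.466)² = 53.1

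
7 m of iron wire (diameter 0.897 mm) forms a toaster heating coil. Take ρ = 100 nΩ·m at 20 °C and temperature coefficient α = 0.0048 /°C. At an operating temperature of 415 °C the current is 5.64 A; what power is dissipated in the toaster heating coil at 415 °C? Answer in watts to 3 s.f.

ρ = 100 nΩ·m = 1.00×10^-7 Ω·m
A = π(d/2)² = π(4.4850e-04 m)² = 6.319e-07 m²
R₍20₎ = ρL/A = (1.00×10^-7)(7)/(6.319e-07) = 1.108 Ω
R₍415₎ = R₍20₎(1 + αΔT) = 1.108 × (1 + 0.0048×395) = 3.208 Ω
P = I²R = (5.64)² × 3.208 = 102 W

102 W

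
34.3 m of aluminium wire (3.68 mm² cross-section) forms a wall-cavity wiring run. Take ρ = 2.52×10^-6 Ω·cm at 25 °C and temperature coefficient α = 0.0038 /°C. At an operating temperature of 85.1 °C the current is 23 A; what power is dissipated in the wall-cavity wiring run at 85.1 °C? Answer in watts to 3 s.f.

ρ = 2.52×10^-6 Ω·cm = 2.52×10^-8 Ω·m
A = 3.68 mm² = 3.680e-06 m²
R₍25₎ = ρL/A = (2.52×10^-8)(34.3)/(3.680e-06) = 0.2349 Ω
R₍85.1₎ = R₍25₎(1 + αΔT) = 0.2349 × (1 + 0.0038×60.1) = 0.2885 Ω
P = I²R = (23)² × 0.2885 = 153 W

153 W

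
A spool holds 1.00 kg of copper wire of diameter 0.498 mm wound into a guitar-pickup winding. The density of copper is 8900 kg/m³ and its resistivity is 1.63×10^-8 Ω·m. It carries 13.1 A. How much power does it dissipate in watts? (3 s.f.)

A = π(d/2)² = π(2.4900e-04 m)² = 1.9478e-07 m²
L = m/(density·A) = 1/(8900×1.9478e-07) = 576.8 m
R = ρL/A = (1.63×10^-8)(576.8)/(1.9478e-07) = 48.27 Ω
P = I²R = (13.1)² × 48.27 = 8280 W

8280 W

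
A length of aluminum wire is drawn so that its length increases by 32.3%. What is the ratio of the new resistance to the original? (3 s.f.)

1.75

k = 1 + 32.3/100 = 1.323; volume constant ⇒ A' = A/k, so R' = k²R.
Factor = 1.75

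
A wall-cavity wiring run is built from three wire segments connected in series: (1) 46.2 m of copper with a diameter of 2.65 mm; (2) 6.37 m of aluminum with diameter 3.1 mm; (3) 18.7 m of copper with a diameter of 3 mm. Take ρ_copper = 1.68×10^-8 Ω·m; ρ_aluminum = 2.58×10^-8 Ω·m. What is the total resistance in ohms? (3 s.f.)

0.207 Ω

Seg 1: A = π(d/2)² = π(1.3250e-03 m)² = 5.515e-06 m²
R_1 = (1.68×10^-8)(46.2)/(5.515e-06) = 0.1407 Ω
Seg 2: A = π(d/2)² = π(1.5500e-03 m)² = 7.548e-06 m²
R_2 = (2.58×10^-8)(6.37)/(7.548e-06) = 0.02177 Ω
Seg 3: A = π(d/2)² = π(1.5000e-03 m)² = 7.069e-06 m²
R_3 = (1.68×10^-8)(18.7)/(7.069e-06) = 0.04444 Ω
R_total = R_1 + R_2 + R_3 = 0.207 Ω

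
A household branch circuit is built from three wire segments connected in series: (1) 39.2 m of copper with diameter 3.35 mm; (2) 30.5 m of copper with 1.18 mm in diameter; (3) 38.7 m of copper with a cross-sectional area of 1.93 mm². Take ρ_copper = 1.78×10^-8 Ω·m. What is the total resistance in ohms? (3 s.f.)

Seg 1: A = π(d/2)² = π(1.6750e-03 m)² = 8.814e-06 m²
R_1 = (1.78×10^-8)(39.2)/(8.814e-06) = 0.07916 Ω
Seg 2: A = π(d/2)² = π(5.9000e-04 m)² = 1.094e-06 m²
R_2 = (1.78×10^-8)(30.5)/(1.094e-06) = 0.4964 Ω
Seg 3: A = 1.93 mm² = 1.930e-06 m²
R_3 = (1.78×10^-8)(38.7)/(1.930e-06) = 0.3569 Ω
R_total = R_1 + R_2 + R_3 = 0.933 Ω

0.933 Ω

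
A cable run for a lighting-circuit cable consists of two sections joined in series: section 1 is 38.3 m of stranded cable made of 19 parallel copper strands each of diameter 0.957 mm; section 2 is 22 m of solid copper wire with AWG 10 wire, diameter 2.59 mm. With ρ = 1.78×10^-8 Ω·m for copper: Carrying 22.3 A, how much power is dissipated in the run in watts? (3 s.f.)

61.8 W

Section 1: A_strand = π(4.7850e-04)² = 7.193e-07 m²; R₁ = ρL/(N·A_s) = (1.78×10^-8)(38.3)/(19×7.193e-07) = 0.04988 Ω
Section 2: A = π(2.59/2 mm)² = π(1.2950e-03 m)² = 5.269e-06 m²
R₂ = (1.78×10^-8)(22)/(5.269e-06) = 0.07433 Ω
R = R₁ + R₂ = 0.1242 Ω
P = I²R = (22.3)² × 0.1242 = 61.8 W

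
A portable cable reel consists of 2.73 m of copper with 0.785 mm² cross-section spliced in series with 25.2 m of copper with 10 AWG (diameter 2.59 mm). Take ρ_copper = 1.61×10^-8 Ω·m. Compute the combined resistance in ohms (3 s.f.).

Segment 1: A = 0.785 mm² = 7.850e-07 m²
R₁ = ρL/A = (1.61×10^-8)(2.73)/(7.850e-07) = 0.05599 Ω
Segment 2: A = π(2.59/2 mm)² = π(1.2950e-03 m)² = 5.269e-06 m²
R₂ = (1.61×10^-8)(25.2)/(5.269e-06) = 0.07701 Ω
R = R₁ + R₂ = 0.133 Ω

0.133 Ω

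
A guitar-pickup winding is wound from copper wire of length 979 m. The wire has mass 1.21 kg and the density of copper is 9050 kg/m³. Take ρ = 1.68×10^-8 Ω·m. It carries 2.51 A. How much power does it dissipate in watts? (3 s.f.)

A = m/(density·L) = 1.21/(9050×979) = 1.3657e-07 m²
R = ρL/A = (1.68×10^-8)(979)/(1.3657e-07) = 120.4 Ω
P = I²R = (2.51)² × 120.4 = 759 W

759 W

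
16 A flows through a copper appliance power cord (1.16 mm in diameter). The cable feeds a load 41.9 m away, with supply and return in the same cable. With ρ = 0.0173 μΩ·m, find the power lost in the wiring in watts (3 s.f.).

351 W

ρ = 0.0173 μΩ·m = 1.73×10^-8 Ω·m
A = π(d/2)² = π(5.8000e-04 m)² = 1.057e-06 m²
Total conductor length (both ways) L = 2 × 41.9 = 83.8 m
R = ρL/A = (1.73×10^-8)(83.8)/(1.057e-06) = 1.372 Ω
P = I²R = (16)² × 1.372 = 351 W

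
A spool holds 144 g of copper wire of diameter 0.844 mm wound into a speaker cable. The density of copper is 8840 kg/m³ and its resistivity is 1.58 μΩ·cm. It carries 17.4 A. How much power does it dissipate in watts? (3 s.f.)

ρ = 1.58 μΩ·cm = 1.58×10^-8 Ω·m
A = π(d/2)² = π(4.2200e-04 m)² = 5.5947e-07 m²
L = m/(density·A) = 0.144/(8840×5.5947e-07) = 29.12 m
R = ρL/A = (1.58×10^-8)(29.12)/(5.5947e-07) = 0.8223 Ω
P = I²R = (17.4)² × 0.8223 = 249 W

249 W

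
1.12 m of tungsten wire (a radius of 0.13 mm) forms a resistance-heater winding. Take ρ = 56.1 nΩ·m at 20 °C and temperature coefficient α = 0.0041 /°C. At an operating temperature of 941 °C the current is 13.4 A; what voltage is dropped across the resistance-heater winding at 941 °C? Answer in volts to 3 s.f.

ρ = 56.1 nΩ·m = 5.61×10^-8 Ω·m
A = πr² = π(1.3000e-04 m)² = 5.309e-08 m²
R₍20₎ = ρL/A = (5.61×10^-8)(1.12)/(5.309e-08) = 1.183 Ω
R₍941₎ = R₍20₎(1 + αΔT) = 1.183 × (1 + 0.0041×921) = 5.652 Ω
V = IR = 13.4 × 5.652 = 75.7 V

75.7 V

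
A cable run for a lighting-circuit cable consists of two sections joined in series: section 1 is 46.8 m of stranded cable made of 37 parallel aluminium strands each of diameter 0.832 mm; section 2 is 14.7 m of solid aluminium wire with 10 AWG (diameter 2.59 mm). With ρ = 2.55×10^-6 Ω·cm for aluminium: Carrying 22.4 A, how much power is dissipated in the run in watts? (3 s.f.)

ρ = 2.55×10^-6 Ω·cm = 2.55×10^-8 Ω·m
Section 1: A_strand = π(4.1600e-04)² = 5.437e-07 m²; R₁ = ρL/(N·A_s) = (2.55×10^-8)(46.8)/(37×5.437e-07) = 0.05933 Ω
Section 2: A = π(2.59/2 mm)² = π(1.2950e-03 m)² = 5.269e-06 m²
R₂ = (2.55×10^-8)(14.7)/(5.269e-06) = 0.07115 Ω
R = R₁ + R₂ = 0.1305 Ω
P = I²R = (22.4)² × 0.1305 = 65.5 W

65.5 W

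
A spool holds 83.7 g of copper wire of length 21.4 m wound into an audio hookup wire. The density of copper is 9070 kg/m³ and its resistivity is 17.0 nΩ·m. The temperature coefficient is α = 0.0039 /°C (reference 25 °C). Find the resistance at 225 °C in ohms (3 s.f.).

ρ = 17.0 nΩ·m = 1.70×10^-8 Ω·m
A = m/(density·L) = 0.0837/(9070×21.4) = 4.3123e-07 m²
R = ρL/A = (1.70×10^-8)(21.4)/(4.3123e-07) = 0.8436 Ω
R(225 °C) = 0.8436 × (1 + 0.0039×200) = 1.50 Ω

1.50 Ω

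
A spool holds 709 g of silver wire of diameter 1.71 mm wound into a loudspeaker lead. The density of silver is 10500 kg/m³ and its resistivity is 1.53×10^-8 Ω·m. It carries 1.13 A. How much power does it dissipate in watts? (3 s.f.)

0.250 W

A = π(d/2)² = π(8.5500e-04 m)² = 2.2966e-06 m²
L = m/(density·A) = 0.709/(10500×2.2966e-06) = 29.4 m
R = ρL/A = (1.53×10^-8)(29.4)/(2.2966e-06) = 0.1959 Ω
P = I²R = (1.13)² × 0.1959 = 0.250 W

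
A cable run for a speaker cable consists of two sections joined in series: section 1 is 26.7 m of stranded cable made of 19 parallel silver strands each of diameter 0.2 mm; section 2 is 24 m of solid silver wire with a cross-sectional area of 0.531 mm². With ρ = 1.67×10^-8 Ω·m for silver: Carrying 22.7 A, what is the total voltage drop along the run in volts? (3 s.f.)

34.1 V

Section 1: A_strand = π(1.0000e-04)² = 3.142e-08 m²; R₁ = ρL/(N·A_s) = (1.67×10^-8)(26.7)/(19×3.142e-08) = 0.747 Ω
Section 2: A = 0.531 mm² = 5.310e-07 m²
R₂ = (1.67×10^-8)(24)/(5.310e-07) = 0.7548 Ω
R = R₁ + R₂ = 1.502 Ω
V = IR = 22.7 × 1.502 = 34.1 V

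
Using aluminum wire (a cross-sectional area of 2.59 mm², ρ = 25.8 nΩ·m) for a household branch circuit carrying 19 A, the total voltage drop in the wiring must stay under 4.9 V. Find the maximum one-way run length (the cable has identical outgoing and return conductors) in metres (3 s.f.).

12.9 m

ρ = 25.8 nΩ·m = 2.58×10^-8 Ω·m
A = 2.59 mm² = 2.590e-06 m²
L_max = V_max·A/(2·ρI) = (4.9)(2.590e-06)/(2×2.58×10^-8×19) = 12.9 m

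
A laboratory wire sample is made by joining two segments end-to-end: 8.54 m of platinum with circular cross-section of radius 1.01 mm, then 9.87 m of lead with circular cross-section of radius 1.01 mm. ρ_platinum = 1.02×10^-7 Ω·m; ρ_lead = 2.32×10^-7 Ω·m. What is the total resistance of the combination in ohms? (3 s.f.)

Segment 1: A = πr² = π(1.0100e-03 m)² = 3.205e-06 m²
R₁ = ρL/A = (1.02×10^-7)(8.54)/(3.205e-06) = 0.2718 Ω
R₂ = (2.32×10^-7)(9.87)/(3.205e-06) = 0.7145 Ω
R = R₁ + R₂ = 0.986 Ω

0.986 Ω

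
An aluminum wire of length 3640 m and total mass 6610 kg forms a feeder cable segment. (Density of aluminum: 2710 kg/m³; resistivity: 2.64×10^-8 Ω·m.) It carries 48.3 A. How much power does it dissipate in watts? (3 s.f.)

A = m/(density·L) = 6610/(2710×3640) = 6.7009e-04 m²
R = ρL/A = (2.64×10^-8)(3640)/(6.7009e-04) = 0.1434 Ω
P = I²R = (48.3)² × 0.1434 = 335 W

335 W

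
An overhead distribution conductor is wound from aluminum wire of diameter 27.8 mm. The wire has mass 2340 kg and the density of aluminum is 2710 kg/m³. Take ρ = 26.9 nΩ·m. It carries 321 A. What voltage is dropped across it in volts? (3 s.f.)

ρ = 26.9 nΩ·m = 2.69×10^-8 Ω·m
A = π(d/2)² = π(1.3900e-02 m)² = 6.0699e-04 m²
L = m/(density·A) = 2340/(2710×6.0699e-04) = 1423 m
R = ρL/A = (2.69×10^-8)(1423)/(6.0699e-04) = 0.06304 Ω
V = IR = 321 × 0.06304 = 20.2 V

20.2 V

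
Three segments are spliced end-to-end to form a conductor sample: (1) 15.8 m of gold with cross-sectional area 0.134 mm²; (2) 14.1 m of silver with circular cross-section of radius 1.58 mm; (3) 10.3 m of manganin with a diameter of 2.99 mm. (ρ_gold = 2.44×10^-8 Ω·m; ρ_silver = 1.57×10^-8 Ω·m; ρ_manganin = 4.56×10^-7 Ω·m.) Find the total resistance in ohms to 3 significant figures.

3.57 Ω

Seg 1: A = 0.134 mm² = 1.340e-07 m²
R_1 = (2.44×10^-8)(15.8)/(1.340e-07) = 2.877 Ω
Seg 2: A = πr² = π(1.5800e-03 m)² = 7.843e-06 m²
R_2 = (1.57×10^-8)(14.1)/(7.843e-06) = 0.02823 Ω
Seg 3: A = π(d/2)² = π(1.4950e-03 m)² = 7.022e-06 m²
R_3 = (4.56×10^-7)(10.3)/(7.022e-06) = 0.6689 Ω
R_total = R_1 + R_2 + R_3 = 3.57 Ω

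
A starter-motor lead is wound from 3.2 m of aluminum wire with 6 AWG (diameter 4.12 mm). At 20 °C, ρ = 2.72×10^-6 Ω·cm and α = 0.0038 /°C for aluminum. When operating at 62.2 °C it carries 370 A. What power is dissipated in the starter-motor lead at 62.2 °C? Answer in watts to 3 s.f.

ρ = 2.72×10^-6 Ω·cm = 2.72×10^-8 Ω·m
A = π(4.12/2 mm)² = π(2.0600e-03 m)² = 1.333e-05 m²
R₍20₎ = ρL/A = (2.72×10^-8)(3.2)/(1.333e-05) = 0.006529 Ω
R₍62.2₎ = R₍20₎(1 + αΔT) = 0.006529 × (1 + 0.0038×42.2) = 0.007576 Ω
P = I²R = (370)² × 0.007576 = 1040 W

1040 W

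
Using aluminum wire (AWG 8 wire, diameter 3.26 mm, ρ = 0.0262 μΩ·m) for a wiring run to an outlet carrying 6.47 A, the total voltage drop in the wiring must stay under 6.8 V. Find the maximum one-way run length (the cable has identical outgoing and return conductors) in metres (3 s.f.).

ρ = 0.0262 μΩ·m = 2.62×10^-8 Ω·m
A = π(3.26/2 mm)² = π(1.6300e-03 m)² = 8.347e-06 m²
L_max = V_max·A/(2·ρI) = (6.8)(8.347e-06)/(2×2.62×10^-8×6.47) = 167 m

167 m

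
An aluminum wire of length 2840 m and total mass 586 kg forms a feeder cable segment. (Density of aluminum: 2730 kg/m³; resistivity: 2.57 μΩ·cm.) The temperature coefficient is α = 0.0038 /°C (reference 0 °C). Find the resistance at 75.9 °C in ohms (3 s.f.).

ρ = 2.57 μΩ·cm = 2.57×10^-8 Ω·m
A = m/(density·L) = 586/(2730×2840) = 7.5582e-05 m²
R = ρL/A = (2.57×10^-8)(2840)/(7.5582e-05) = 0.9657 Ω
R(75.9 °C) = 0.9657 × (1 + 0.0038×75.9) = 1.24 Ω

1.24 Ω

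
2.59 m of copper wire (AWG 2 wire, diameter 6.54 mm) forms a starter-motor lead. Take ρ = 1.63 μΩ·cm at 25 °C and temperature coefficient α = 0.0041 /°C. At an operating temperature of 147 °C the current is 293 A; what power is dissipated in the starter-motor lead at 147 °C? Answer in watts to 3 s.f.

ρ = 1.63 μΩ·cm = 1.63×10^-8 Ω·m
A = π(6.54/2 mm)² = π(3.2700e-03 m)² = 3.359e-05 m²
R₍25₎ = ρL/A = (1.63×10^-8)(2.59)/(3.359e-05) = 0.001257 Ω
R₍147₎ = R₍25₎(1 + αΔT) = 0.001257 × (1 + 0.0041×122) = 0.001885 Ω
P = I²R = (293)² × 0.001885 = 162 W

162 W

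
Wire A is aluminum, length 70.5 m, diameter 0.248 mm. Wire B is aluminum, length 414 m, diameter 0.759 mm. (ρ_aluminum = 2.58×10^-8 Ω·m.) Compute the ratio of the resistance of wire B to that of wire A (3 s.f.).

R ∝ ρL/d², so R_B/R_A = (L_B/L_A) × (d_A/d_B)²
= (414/70.5) × (0.248/0.759)² = 0.627

0.627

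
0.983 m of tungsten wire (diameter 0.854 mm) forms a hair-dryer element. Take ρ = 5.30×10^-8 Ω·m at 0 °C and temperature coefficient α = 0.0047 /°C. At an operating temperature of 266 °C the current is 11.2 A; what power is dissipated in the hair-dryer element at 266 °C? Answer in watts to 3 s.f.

A = π(d/2)² = π(4.2700e-04 m)² = 5.728e-07 m²
R₍0₎ = ρL/A = (5.30×10^-8)(0.983)/(5.728e-07) = 0.09095 Ω
R₍266₎ = R₍0₎(1 + αΔT) = 0.09095 × (1 + 0.0047×266) = 0.2047 Ω
P = I²R = (11.2)² × 0.2047 = 25.7 W

25.7 W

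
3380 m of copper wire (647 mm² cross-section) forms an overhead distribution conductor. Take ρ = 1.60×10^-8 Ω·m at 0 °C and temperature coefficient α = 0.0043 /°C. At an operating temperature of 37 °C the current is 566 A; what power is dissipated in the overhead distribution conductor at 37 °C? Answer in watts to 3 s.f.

A = 647 mm² = 6.470e-04 m²
R₍0₎ = ρL/A = (1.60×10^-8)(3380)/(6.470e-04) = 0.08359 Ω
R₍37₎ = R₍0₎(1 + αΔT) = 0.08359 × (1 + 0.0043×37) = 0.09688 Ω
P = I²R = (566)² × 0.09688 = 31000 W

31000 W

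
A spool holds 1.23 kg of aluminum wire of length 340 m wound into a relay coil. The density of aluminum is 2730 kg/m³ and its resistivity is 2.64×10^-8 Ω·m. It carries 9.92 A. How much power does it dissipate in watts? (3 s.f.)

667 W

A = m/(density·L) = 1.23/(2730×340) = 1.3251e-06 m²
R = ρL/A = (2.64×10^-8)(340)/(1.3251e-06) = 6.774 Ω
P = I²R = (9.92)² × 6.774 = 667 W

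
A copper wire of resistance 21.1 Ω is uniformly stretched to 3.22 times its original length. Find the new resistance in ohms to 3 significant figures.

Volume constant ⇒ A' = A/k with k = 3.22. R' = ρ(kL)/(A/k) = k²R.
R' = 10.37 × 21.1 = 219 Ω

219 Ω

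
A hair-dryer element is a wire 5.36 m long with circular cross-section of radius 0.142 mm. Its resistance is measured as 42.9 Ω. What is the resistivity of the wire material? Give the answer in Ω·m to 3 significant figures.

A = πr² = π(1.4200e-04 m)² = 6.335e-08 m²
ρ = RA/L = (42.9)(6.335e-08)/(5.36) = 5.07×10^-7 Ω·m

5.07×10^-7 Ω·m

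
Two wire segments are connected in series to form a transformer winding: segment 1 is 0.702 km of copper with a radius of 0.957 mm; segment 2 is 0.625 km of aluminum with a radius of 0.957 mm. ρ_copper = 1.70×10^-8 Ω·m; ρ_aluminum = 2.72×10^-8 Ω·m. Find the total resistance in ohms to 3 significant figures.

Segment 1: A = πr² = π(9.5700e-04 m)² = 2.877e-06 m²
R₁ = ρL/A = (1.70×10^-8)(702)/(2.877e-06) = 4.148 Ω
R₂ = (2.72×10^-8)(625)/(2.877e-06) = 5.908 Ω
R = R₁ + R₂ = 10.1 Ω

10.1 Ω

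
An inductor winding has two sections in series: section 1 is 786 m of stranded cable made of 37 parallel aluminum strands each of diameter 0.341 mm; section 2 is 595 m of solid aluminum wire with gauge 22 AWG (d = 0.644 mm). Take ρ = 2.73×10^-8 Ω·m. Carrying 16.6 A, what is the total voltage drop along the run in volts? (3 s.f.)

933 V

Section 1: A_strand = π(1.7050e-04)² = 9.133e-08 m²; R₁ = ρL/(N·A_s) = (2.73×10^-8)(786)/(37×9.133e-08) = 6.35 Ω
Section 2: A = π(0.644/2 mm)² = π(3.2200e-04 m)² = 3.257e-07 m²
R₂ = (2.73×10^-8)(595)/(3.257e-07) = 49.87 Ω
R = R₁ + R₂ = 56.22 Ω
V = IR = 16.6 × 56.22 = 933 V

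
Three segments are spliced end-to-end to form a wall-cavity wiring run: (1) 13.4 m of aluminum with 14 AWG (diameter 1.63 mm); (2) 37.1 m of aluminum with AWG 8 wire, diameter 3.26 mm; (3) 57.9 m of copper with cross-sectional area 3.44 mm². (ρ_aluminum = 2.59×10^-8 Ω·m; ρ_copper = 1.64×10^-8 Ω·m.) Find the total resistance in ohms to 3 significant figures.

Seg 1: A = π(1.63/2 mm)² = π(8.1500e-04 m)² = 2.087e-06 m²
R_1 = (2.59×10^-8)(13.4)/(2.087e-06) = 0.1663 Ω
Seg 2: A = π(3.26/2 mm)² = π(1.6300e-03 m)² = 8.347e-06 m²
R_2 = (2.59×10^-8)(37.1)/(8.347e-06) = 0.1151 Ω
Seg 3: A = 3.44 mm² = 3.440e-06 m²
R_3 = (1.64×10^-8)(57.9)/(3.440e-06) = 0.276 Ω
R_total = R_1 + R_2 + R_3 = 0.557 Ω

0.557 Ω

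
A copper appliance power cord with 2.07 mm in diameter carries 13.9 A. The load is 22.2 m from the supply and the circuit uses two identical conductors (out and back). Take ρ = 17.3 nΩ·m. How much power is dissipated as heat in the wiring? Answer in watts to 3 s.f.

44.1 W

ρ = 17.3 nΩ·m = 1.73×10^-8 Ω·m
A = π(d/2)² = π(1.0350e-03 m)² = 3.365e-06 m²
Total conductor length (both ways) L = 2 × 22.2 = 44.4 m
R = ρL/A = (1.73×10^-8)(44.4)/(3.365e-06) = 0.2282 Ω
P = I²R = (13.9)² × 0.2282 = 44.1 W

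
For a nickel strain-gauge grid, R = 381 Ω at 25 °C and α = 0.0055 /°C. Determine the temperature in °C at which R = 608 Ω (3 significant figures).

R = R₀(1 + α(T − T₀)) ⇒ T = T₀ + (R/R₀ − 1)/α
T = 25 + (608/381 − 1)/0.0055 = 25 + (0.5958)/0.0055 = 133 °C

133 °C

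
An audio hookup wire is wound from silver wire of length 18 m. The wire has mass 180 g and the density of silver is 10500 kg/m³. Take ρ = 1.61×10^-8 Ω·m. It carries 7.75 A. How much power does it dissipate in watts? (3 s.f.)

18.3 W

A = m/(density·L) = 0.18/(10500×18) = 9.5238e-07 m²
R = ρL/A = (1.61×10^-8)(18)/(9.5238e-07) = 0.3043 Ω
P = I²R = (7.75)² × 0.3043 = 18.3 W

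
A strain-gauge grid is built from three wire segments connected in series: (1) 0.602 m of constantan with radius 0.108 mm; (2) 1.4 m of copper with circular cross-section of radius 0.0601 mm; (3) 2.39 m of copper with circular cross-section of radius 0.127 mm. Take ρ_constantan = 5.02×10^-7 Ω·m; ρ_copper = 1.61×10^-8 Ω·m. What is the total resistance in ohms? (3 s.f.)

Seg 1: A = πr² = π(1.0800e-04 m)² = 3.664e-08 m²
R_1 = (5.02×10^-7)(0.602)/(3.664e-08) = 8.247 Ω
Seg 2: A = πr² = π(6.0100e-05 m)² = 1.135e-08 m²
R_2 = (1.61×10^-8)(1.4)/(1.135e-08) = 1.986 Ω
Seg 3: A = πr² = π(1.2700e-04 m)² = 5.067e-08 m²
R_3 = (1.61×10^-8)(2.39)/(5.067e-08) = 0.7594 Ω
R_total = R_1 + R_2 + R_3 = 11.0 Ω

11.0 Ω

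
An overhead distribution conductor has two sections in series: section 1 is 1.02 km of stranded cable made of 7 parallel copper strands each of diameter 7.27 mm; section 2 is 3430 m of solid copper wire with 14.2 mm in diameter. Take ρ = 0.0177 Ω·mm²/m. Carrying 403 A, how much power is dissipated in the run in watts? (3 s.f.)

72400 W

ρ = 0.0177 Ω·mm²/m = 1.77×10^-8 Ω·m
Section 1: A_strand = π(3.6350e-03)² = 4.151e-05 m²; R₁ = ρL/(N·A_s) = (1.77×10^-8)(1020)/(7×4.151e-05) = 0.06213 Ω
Section 2: A = π(d/2)² = π(7.1000e-03 m)² = 1.584e-04 m²
R₂ = (1.77×10^-8)(3430)/(1.584e-04) = 0.3834 Ω
R = R₁ + R₂ = 0.4455 Ω
P = I²R = (403)² × 0.4455 = 72400 W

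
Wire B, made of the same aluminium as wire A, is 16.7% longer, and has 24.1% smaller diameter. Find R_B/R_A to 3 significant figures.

R ∝ L/d², so R_B/R_A = (1 + 16.7/100) × (1 − 24.1/100)⁻²
= 1.167 × 1.736 = 2.03

2.03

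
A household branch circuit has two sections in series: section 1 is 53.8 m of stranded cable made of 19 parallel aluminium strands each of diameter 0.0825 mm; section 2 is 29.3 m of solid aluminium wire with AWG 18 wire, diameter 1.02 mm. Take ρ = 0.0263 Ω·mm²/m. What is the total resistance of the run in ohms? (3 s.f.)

ρ = 0.0263 Ω·mm²/m = 2.63×10^-8 Ω·m
Section 1: A_strand = π(4.1250e-05)² = 5.346e-09 m²; R₁ = ρL/(N·A_s) = (2.63×10^-8)(53.8)/(19×5.346e-09) = 13.93 Ω
Section 2: A = π(1.02/2 mm)² = π(5.1000e-04 m)² = 8.171e-07 m²
R₂ = (2.63×10^-8)(29.3)/(8.171e-07) = 0.943 Ω
R = R₁ + R₂ = 14.9 Ω

14.9 Ω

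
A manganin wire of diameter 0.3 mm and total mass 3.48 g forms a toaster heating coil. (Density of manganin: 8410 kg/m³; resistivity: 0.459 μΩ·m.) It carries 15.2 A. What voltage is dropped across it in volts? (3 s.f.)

578 V

ρ = 0.459 μΩ·m = 4.59×10^-7 Ω·m
A = π(d/2)² = π(1.5000e-04 m)² = 7.0686e-08 m²
L = m/(density·A) = 0.00348/(8410×7.0686e-08) = 5.854 m
R = ρL/A = (4.59×10^-7)(5.854)/(7.0686e-08) = 38.01 Ω
V = IR = 15.2 × 38.01 = 578 V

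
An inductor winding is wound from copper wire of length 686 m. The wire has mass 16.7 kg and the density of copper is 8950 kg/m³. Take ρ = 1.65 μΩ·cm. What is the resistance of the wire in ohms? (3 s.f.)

4.16 Ω

ρ = 1.65 μΩ·cm = 1.65×10^-8 Ω·m
A = m/(density·L) = 16.7/(8950×686) = 2.7200e-06 m²
R = ρL/A = (1.65×10^-8)(686)/(2.7200e-06) = 4.16 Ω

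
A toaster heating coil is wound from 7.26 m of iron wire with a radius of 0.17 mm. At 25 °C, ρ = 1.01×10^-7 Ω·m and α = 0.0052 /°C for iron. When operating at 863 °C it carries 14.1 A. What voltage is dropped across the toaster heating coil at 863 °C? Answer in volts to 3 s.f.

610 V

A = πr² = π(1.7000e-04 m)² = 9.079e-08 m²
R₍25₎ = ρL/A = (1.01×10^-7)(7.26)/(9.079e-08) = 8.076 Ω
R₍863₎ = R₍25₎(1 + αΔT) = 8.076 × (1 + 0.0052×838) = 43.27 Ω
V = IR = 14.1 × 43.27 = 610 V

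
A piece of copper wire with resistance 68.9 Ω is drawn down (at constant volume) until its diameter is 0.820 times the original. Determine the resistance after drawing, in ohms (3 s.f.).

152 Ω

Volume constant ⇒ L' = L/r² with r = 0.82. R' = ρL'/A' = ρ(L/r²)/(πr²d₀²/4) = R/r⁴.
R' = 2.212 × 68.9 = 152 Ω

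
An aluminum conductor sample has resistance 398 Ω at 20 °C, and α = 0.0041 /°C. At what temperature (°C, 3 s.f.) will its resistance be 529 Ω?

R = R₀(1 + α(T − T₀)) ⇒ T = T₀ + (R/R₀ − 1)/α
T = 20 + (529/398 − 1)/0.0041 = 20 + (0.3291)/0.0041 = 100 °C

100 °C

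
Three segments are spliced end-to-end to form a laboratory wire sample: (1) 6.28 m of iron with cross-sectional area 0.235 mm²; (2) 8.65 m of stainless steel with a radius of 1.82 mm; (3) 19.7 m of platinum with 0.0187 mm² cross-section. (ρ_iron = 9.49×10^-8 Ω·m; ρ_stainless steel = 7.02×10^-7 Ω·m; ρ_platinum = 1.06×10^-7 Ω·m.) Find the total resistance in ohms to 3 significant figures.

Seg 1: A = 0.235 mm² = 2.350e-07 m²
R_1 = (9.49×10^-8)(6.28)/(2.350e-07) = 2.536 Ω
Seg 2: A = πr² = π(1.8200e-03 m)² = 1.041e-05 m²
R_2 = (7.02×10^-7)(8.65)/(1.041e-05) = 0.5835 Ω
Seg 3: A = 0.0187 mm² = 1.870e-08 m²
R_3 = (1.06×10^-7)(19.7)/(1.870e-08) = 111.7 Ω
R_total = R_1 + R_2 + R_3 = 115 Ω

115 Ω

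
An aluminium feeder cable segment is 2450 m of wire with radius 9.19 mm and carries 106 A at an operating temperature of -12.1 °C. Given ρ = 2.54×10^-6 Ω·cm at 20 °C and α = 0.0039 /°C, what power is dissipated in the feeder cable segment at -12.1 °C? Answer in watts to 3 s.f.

ρ = 2.54×10^-6 Ω·cm = 2.54×10^-8 Ω·m
A = πr² = π(9.1900e-03 m)² = 2.653e-04 m²
R₍20₎ = ρL/A = (2.54×10^-8)(2450)/(2.653e-04) = 0.2345 Ω
R₍-12.1₎ = R₍20₎(1 + αΔT) = 0.2345 × (1 + 0.0039×-32.1) = 0.2052 Ω
P = I²R = (106)² × 0.2052 = 2310 W

2310 W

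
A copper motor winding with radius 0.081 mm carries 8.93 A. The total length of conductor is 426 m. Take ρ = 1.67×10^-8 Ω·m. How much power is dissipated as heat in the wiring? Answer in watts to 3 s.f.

A = πr² = π(8.1000e-05 m)² = 2.061e-08 m²
R = ρL/A = (1.67×10^-8)(426)/(2.061e-08) = 345.1 Ω
P = I²R = (8.93)² × 345.1 = 27500 W

27500 W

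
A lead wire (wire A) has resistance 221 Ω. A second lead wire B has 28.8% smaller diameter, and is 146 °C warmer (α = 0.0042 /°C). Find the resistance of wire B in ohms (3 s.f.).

703 Ω

R ∝ ρL/d² with ρ ∝ (1+αΔT), so R_B/R_A = (1 − 28.8/100)⁻² × (1 + 0.0042×146)
= 1.973 × 1.613 = 3.182
R_B = 3.182 × 221 = 703 Ω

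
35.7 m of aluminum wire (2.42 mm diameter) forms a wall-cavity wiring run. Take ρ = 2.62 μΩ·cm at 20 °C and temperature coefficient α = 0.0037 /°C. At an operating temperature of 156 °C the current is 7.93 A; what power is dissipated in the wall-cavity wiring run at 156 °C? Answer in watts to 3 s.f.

ρ = 2.62 μΩ·cm = 2.62×10^-8 Ω·m
A = π(d/2)² = π(1.2100e-03 m)² = 4.600e-06 m²
R₍20₎ = ρL/A = (2.62×10^-8)(35.7)/(4.600e-06) = 0.2034 Ω
R₍156₎ = R₍20₎(1 + αΔT) = 0.2034 × (1 + 0.0037×136) = 0.3057 Ω
P = I²R = (7.93)² × 0.3057 = 19.2 W

19.2 W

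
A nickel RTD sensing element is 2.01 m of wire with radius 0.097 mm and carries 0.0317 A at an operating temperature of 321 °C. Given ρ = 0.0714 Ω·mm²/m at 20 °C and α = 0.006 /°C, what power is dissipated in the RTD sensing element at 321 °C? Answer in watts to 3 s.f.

0.0137 W

ρ = 0.0714 Ω·mm²/m = 7.14×10^-8 Ω·m
A = πr² = π(9.7000e-05 m)² = 2.956e-08 m²
R₍20₎ = ρL/A = (7.14×10^-8)(2.01)/(2.956e-08) = 4.855 Ω
R₍321₎ = R₍20₎(1 + αΔT) = 4.855 × (1 + 0.006×301) = 13.62 Ω
P = I²R = (0.0317)² × 13.62 = 0.0137 W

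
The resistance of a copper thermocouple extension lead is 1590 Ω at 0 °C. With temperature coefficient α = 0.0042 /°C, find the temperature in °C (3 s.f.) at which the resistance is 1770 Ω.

27.0 °C

R = R₀(1 + α(T − T₀)) ⇒ T = T₀ + (R/R₀ − 1)/α
T = 0 + (1770/1590 − 1)/0.0042 = 0 + (0.1132)/0.0042 = 27.0 °C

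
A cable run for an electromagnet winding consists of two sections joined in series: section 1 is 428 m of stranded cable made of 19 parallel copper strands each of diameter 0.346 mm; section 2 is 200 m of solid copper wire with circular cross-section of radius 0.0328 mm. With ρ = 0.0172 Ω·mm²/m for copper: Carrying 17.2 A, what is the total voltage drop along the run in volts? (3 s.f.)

17600 V

ρ = 0.0172 Ω·mm²/m = 1.72×10^-8 Ω·m
Section 1: A_strand = π(1.7300e-04)² = 9.402e-08 m²; R₁ = ρL/(N·A_s) = (1.72×10^-8)(428)/(19×9.402e-08) = 4.121 Ω
Section 2: A = πr² = π(3.2800e-05 m)² = 3.380e-09 m²
R₂ = (1.72×10^-8)(200)/(3.380e-09) = 1018 Ω
R = R₁ + R₂ = 1022 Ω
V = IR = 17.2 × 1022 = 17600 V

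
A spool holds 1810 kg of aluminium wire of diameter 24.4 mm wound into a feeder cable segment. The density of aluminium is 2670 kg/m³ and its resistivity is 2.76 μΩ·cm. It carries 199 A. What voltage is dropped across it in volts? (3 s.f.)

ρ = 2.76 μΩ·cm = 2.76×10^-8 Ω·m
A = π(d/2)² = π(1.2200e-02 m)² = 4.6759e-04 m²
L = m/(density·A) = 1810/(2670×4.6759e-04) = 1450 m
R = ρL/A = (2.76×10^-8)(1450)/(4.6759e-04) = 0.08557 Ω
V = IR = 199 × 0.08557 = 17.0 V

17.0 V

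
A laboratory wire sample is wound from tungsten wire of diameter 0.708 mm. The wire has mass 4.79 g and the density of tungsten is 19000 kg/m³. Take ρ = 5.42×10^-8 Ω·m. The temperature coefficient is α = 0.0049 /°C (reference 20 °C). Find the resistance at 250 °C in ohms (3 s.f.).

A = π(d/2)² = π(3.5400e-04 m)² = 3.9369e-07 m²
L = m/(density·A) = 0.00479/(19000×3.9369e-07) = 0.6404 m
R = ρL/A = (5.42×10^-8)(0.6404)/(3.9369e-07) = 0.08816 Ω
R(250 °C) = 0.08816 × (1 + 0.0049×230) = 0.188 Ω

0.188 Ω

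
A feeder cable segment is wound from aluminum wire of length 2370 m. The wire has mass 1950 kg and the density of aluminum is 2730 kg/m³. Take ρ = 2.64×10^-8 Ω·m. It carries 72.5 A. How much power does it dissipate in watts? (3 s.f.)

A = m/(density·L) = 1950/(2730×2370) = 3.0139e-04 m²
R = ρL/A = (2.64×10^-8)(2370)/(3.0139e-04) = 0.2076 Ω
P = I²R = (72.5)² × 0.2076 = 1090 W

1090 W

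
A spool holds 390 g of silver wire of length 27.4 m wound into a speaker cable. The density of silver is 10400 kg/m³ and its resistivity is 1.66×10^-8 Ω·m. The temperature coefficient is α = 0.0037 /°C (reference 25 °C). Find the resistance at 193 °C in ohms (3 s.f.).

0.539 Ω

A = m/(density·L) = 0.39/(10400×27.4) = 1.3686e-06 m²
R = ρL/A = (1.66×10^-8)(27.4)/(1.3686e-06) = 0.3323 Ω
R(193 °C) = 0.3323 × (1 + 0.0037×168) = 0.539 Ω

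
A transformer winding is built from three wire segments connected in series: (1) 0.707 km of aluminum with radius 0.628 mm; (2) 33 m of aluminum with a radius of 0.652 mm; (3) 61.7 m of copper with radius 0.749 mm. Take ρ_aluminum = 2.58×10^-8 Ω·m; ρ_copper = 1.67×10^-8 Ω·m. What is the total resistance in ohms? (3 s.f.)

Seg 1: A = πr² = π(6.2800e-04 m)² = 1.239e-06 m²
R_1 = (2.58×10^-8)(707)/(1.239e-06) = 14.72 Ω
Seg 2: A = πr² = π(6.5200e-04 m)² = 1.336e-06 m²
R_2 = (2.58×10^-8)(33)/(1.336e-06) = 0.6375 Ω
Seg 3: A = πr² = π(7.4900e-04 m)² = 1.762e-06 m²
R_3 = (1.67×10^-8)(61.7)/(1.762e-06) = 0.5846 Ω
R_total = R_1 + R_2 + R_3 = 15.9 Ω

15.9 Ω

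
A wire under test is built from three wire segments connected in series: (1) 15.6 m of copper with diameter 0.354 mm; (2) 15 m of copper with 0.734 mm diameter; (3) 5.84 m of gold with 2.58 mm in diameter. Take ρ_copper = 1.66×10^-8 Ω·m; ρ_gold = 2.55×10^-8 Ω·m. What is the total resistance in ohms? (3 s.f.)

Seg 1: A = π(d/2)² = π(1.7700e-04 m)² = 9.842e-08 m²
R_1 = (1.66×10^-8)(15.6)/(9.842e-08) = 2.631 Ω
Seg 2: A = π(d/2)² = π(3.6700e-04 m)² = 4.231e-07 m²
R_2 = (1.66×10^-8)(15)/(4.231e-07) = 0.5885 Ω
Seg 3: A = π(d/2)² = π(1.2900e-03 m)² = 5.228e-06 m²
R_3 = (2.55×10^-8)(5.84)/(5.228e-06) = 0.02849 Ω
R_total = R_1 + R_2 + R_3 = 3.25 Ω

3.25 Ω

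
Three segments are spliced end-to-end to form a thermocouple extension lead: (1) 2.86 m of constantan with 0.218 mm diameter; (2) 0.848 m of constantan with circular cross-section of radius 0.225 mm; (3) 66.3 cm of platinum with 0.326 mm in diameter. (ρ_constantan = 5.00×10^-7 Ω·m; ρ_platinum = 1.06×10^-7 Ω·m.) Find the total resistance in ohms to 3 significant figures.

41.8 Ω

Seg 1: A = π(d/2)² = π(1.0900e-04 m)² = 3.733e-08 m²
R_1 = (5.00×10^-7)(2.86)/(3.733e-08) = 38.31 Ω
Seg 2: A = πr² = π(2.2500e-04 m)² = 1.590e-07 m²
R_2 = (5.00×10^-7)(0.848)/(1.590e-07) = 2.666 Ω
Seg 3: A = π(d/2)² = π(1.6300e-04 m)² = 8.347e-08 m²
R_3 = (1.06×10^-7)(0.663)/(8.347e-08) = 0.842 Ω
R_total = R_1 + R_2 + R_3 = 41.8 Ω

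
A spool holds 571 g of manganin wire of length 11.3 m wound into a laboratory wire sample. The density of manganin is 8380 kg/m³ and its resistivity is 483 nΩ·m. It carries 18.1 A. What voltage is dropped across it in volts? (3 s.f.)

16.4 V

ρ = 483 nΩ·m = 4.83×10^-7 Ω·m
A = m/(density·L) = 0.571/(8380×11.3) = 6.0299e-06 m²
R = ρL/A = (4.83×10^-7)(11.3)/(6.0299e-06) = 0.9051 Ω
V = IR = 18.1 × 0.9051 = 16.4 V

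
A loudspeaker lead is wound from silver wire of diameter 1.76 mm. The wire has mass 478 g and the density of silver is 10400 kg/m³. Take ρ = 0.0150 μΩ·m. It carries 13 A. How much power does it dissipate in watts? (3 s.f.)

ρ = 0.0150 μΩ·m = 1.50×10^-8 Ω·m
A = π(d/2)² = π(8.8000e-04 m)² = 2.4328e-06 m²
L = m/(density·A) = 0.478/(10400×2.4328e-06) = 18.89 m
R = ρL/A = (1.50×10^-8)(18.89)/(2.4328e-06) = 0.1165 Ω
P = I²R = (13)² × 0.1165 = 19.7 W

19.7 W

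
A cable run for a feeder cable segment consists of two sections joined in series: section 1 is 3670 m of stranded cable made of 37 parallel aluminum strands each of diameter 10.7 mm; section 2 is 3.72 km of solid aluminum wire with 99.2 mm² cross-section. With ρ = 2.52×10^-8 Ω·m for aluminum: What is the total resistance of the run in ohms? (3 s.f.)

Section 1: A_strand = π(5.3500e-03)² = 8.992e-05 m²; R₁ = ρL/(N·A_s) = (2.52×10^-8)(3670)/(37×8.992e-05) = 0.0278 Ω
Section 2: A = 99.2 mm² = 9.920e-05 m²
R₂ = (2.52×10^-8)(3720)/(9.920e-05) = 0.945 Ω
R = R₁ + R₂ = 0.973 Ω

0.973 Ω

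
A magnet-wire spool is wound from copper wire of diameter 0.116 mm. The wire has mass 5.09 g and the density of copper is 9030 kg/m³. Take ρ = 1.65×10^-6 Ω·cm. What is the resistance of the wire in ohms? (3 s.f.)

ρ = 1.65×10^-6 Ω·cm = 1.65×10^-8 Ω·m
A = π(d/2)² = π(5.8000e-05 m)² = 1.0568e-08 m²
L = m/(density·A) = 0.00509/(9030×1.0568e-08) = 53.34 m
R = ρL/A = (1.65×10^-8)(53.34)/(1.0568e-08) = 83.3 Ω

83.3 Ω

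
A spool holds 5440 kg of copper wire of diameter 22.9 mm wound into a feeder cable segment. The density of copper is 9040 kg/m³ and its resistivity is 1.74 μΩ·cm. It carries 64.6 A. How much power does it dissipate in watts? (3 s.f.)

ρ = 1.74 μΩ·cm = 1.74×10^-8 Ω·m
A = π(d/2)² = π(1.1450e-02 m)² = 4.1187e-04 m²
L = m/(density·A) = 5440/(9040×4.1187e-04) = 1461 m
R = ρL/A = (1.74×10^-8)(1461)/(4.1187e-04) = 0.06172 Ω
P = I²R = (64.6)² × 0.06172 = 258 W

258 W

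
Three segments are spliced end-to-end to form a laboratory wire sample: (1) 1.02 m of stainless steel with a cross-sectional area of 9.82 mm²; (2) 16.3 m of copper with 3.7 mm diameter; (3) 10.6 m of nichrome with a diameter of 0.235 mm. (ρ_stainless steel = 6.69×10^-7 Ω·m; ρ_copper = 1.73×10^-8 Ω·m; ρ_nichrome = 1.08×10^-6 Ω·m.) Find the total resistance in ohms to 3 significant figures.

Seg 1: A = 9.82 mm² = 9.820e-06 m²
R_1 = (6.69×10^-7)(1.02)/(9.820e-06) = 0.06949 Ω
Seg 2: A = π(d/2)² = π(1.8500e-03 m)² = 1.075e-05 m²
R_2 = (1.73×10^-8)(16.3)/(1.075e-05) = 0.02623 Ω
Seg 3: A = π(d/2)² = π(1.1750e-04 m)² = 4.337e-08 m²
R_3 = (1.08×10^-6)(10.6)/(4.337e-08) = 263.9 Ω
R_total = R_1 + R_2 + R_3 = 264 Ω

264 Ω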